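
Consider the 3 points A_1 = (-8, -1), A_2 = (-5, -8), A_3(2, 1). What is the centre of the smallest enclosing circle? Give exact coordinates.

Side lengths²: A_1A_2² = 58, A_1A_3² = 104, A_2A_3² = 130.
Since A_2A_3² = 130 < 104 + 58 = 162, the triangle is acute, so the smallest enclosing circle is the circumcircle.
Circumcentre = (-93/38, -105/38), r² = 24505/722.
Centre = (-93/38, -105/38).

(-93/38, -105/38)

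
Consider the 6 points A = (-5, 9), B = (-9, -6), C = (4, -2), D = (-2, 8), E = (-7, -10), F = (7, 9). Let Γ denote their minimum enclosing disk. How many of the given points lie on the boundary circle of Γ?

By Welzl's lemma the MEC is supported by two points (diametrically opposite) or three points (on a circumcircle).
The farthest pair is E–F with squared distance 557. The circle on this segment as diameter has centre (0, -0.5) and r² = 557/4 = 139.25.
Check A: distance² to centre = 115.25 ≤ 139.25, so it lies inside.
All remaining points lie in this disk, and no smaller disk contains both endpoints, so this is the minimum enclosing circle.
The points at distance exactly r from the centre are E, F — 2 points.

2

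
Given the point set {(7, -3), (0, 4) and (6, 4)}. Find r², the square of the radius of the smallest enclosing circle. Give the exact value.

24.5

Call the three points A, B, C in the order given.
Side lengths²: AB² = 98, AC² = 50, BC² = 36.
Since AB² = 98 ≥ 50 + 36 = 86, the angle opposite AB is not acute, so the smallest enclosing circle has AB as diameter.
Centre = midpoint of AB = (3.5, 0.5), r² = 98/4 = 24.5.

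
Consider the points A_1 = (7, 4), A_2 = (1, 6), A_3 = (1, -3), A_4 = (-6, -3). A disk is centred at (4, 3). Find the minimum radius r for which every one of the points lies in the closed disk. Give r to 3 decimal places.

The required radius is the distance from (4, 3) to the farthest point.
Squared distances: 10, 18, 45, 136.
Maximum is 136, attained at A_4.
r = √136 ≈ 11.662.

11.662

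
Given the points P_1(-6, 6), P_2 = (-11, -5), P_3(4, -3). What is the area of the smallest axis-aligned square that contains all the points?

225

The bounding box has width 15 and height 11.
An axis-aligned square enclosing the set must have side ≥ max(width, height).
So the minimum side is max(15, 11) = 15.
Area = 15² = 225.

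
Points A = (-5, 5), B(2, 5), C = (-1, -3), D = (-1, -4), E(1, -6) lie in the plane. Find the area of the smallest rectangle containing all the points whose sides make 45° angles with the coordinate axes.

102

In coordinates u = x + y, v = x − y the rectangle is axis-aligned; the map (x,y)→(u,v) scales areas by 2.
u-values: 0, 7, -4, -5, -5; range = 7 − (-5) = 12.
v-values: -10, -3, 2, 3, 7; range = 7 − (-10) = 17.
Area = (12 × 17) / 2 = 102.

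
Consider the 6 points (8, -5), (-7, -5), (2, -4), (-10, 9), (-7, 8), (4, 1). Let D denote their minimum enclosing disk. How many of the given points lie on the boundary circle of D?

2

The minimum enclosing circle of a finite set is fixed by two of the points (as a diameter) or three (as a circumcircle).
The farthest pair is (8, -5)–(-10, 9) with squared distance 520. The circle on this segment as diameter has centre (-1, 2) and r² = 520/4 = 130.
Check (-7, -5): distance² to centre = 85 ≤ 130, so it lies inside.
All remaining points lie in this disk, and no smaller disk contains both endpoints, so this is the minimum enclosing circle.
The points at distance exactly r from the centre are (8, -5), (-10, 9) — 2 points.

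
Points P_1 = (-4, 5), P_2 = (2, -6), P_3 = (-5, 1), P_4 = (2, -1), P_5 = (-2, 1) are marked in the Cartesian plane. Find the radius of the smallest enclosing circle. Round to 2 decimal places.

A smallest enclosing disk is always determined by at most three of the input points on its boundary.
The farthest pair is P_1–P_2 with squared distance 157. The circle on this segment as diameter has centre (-1, -0.5) and r² = 157/4 = 39.25.
Check P_3: distance² to centre = 18.25 ≤ 39.25, so it lies inside.
All remaining points lie in this disk, and no smaller disk contains both endpoints, so this is the minimum enclosing circle.
r = √(39.25) ≈ 6.26.

6.26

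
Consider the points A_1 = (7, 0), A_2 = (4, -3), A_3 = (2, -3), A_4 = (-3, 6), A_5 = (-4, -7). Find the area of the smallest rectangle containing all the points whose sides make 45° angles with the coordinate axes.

144

In coordinates u = x + y, v = x − y the rectangle is axis-aligned; the map (x,y)→(u,v) scales areas by 2.
u-values: 7, 1, -1, 3, -11; range = 7 − (-11) = 18.
v-values: 7, 7, 5, -9, 3; range = 7 − (-9) = 16.
Area = (18 × 16) / 2 = 144.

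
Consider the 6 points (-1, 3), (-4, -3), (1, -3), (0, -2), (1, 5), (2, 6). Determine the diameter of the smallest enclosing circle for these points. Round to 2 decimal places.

10.82

A smallest enclosing disk is always determined by at most three of the input points on its boundary.
The farthest pair is (-4, -3)–(2, 6) with squared distance 117. The circle on this segment as diameter has centre (-1, 1.5) and r² = 117/4 = 29.25.
Check (-1, 3): distance² to centre = 2.25 ≤ 29.25, so it lies inside.
All remaining points lie in this disk, and no smaller disk contains both endpoints, so this is the minimum enclosing circle.
Diameter = 2r = 2√(29.25) ≈ 10.82.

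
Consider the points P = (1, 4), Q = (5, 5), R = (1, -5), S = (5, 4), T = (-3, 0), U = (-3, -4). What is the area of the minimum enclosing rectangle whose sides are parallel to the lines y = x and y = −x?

In coordinates u = x + y, v = x − y the rectangle is axis-aligned; the map (x,y)→(u,v) scales areas by 2.
u-values: 5, 10, -4, 9, -3, -7; range = 10 − (-7) = 17.
v-values: -3, 0, 6, 1, -3, 1; range = 6 − (-3) = 9.
Area = (17 × 9) / 2 = 76.5.

76.5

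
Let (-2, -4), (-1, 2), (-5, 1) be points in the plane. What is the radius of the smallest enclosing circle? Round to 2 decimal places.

3.18

Call the three points A, B, C in the order given.
Side lengths²: AB² = 37, AC² = 34, BC² = 17.
Since AB² = 37 < 34 + 17 = 51, the triangle is acute, so the smallest enclosing circle is the circumcircle.
Circumcentre = (-111/46, -39/46), r² = 10693/1058.
r = √(10693/1058) ≈ 3.18.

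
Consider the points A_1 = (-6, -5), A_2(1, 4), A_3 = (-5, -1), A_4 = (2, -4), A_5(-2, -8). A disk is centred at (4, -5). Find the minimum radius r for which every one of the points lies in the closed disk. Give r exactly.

The required radius is the distance from (4, -5) to the farthest point.
Squared distances: 100, 90, 97, 5, 45.
Maximum is 100, attained at A_1.
r = √100 = 10.

10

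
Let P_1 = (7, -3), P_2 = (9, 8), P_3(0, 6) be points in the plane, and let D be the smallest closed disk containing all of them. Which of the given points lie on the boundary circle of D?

Side lengths²: P_1P_2² = 125, P_1P_3² = 130, P_2P_3² = 85.
Since P_1P_3² = 130 < 125 + 85 = 210, the triangle is acute, so the smallest enclosing circle is the circumcircle.
Circumcentre = (205/38, 113/38), r² = 27625/722.
The points at distance exactly r from the centre are P_1, P_2, P_3 — 3 points.

P_1, P_2, P_3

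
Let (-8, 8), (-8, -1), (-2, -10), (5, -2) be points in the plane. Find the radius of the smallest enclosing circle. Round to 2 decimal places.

9.51

A smallest enclosing disk is always determined by at most three of the input points on its boundary.
The minimum enclosing circle is determined by three boundary points: (-8, 8), (-2, -10), (5, -2).
Their circumcentre is (-257/58, -47/58) with r² = 151985/1682.
The farthest remaining point (-8, -1) is at distance² 21485/1682 ≤ 151985/1682.
r = √(151985/1682) ≈ 9.51.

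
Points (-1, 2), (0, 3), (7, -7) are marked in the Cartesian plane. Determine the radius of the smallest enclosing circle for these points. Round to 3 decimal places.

6.103

Call the three points A, B, C in the order given.
Side lengths²: AB² = 2, AC² = 145, BC² = 149.
Since BC² = 149 ≥ 145 + 2 = 147, the angle opposite BC is not acute, so the smallest enclosing circle has BC as diameter.
Centre = midpoint of BC = (3.5, -2), r² = 149/4 = 37.25.
r = √(37.25) ≈ 6.103.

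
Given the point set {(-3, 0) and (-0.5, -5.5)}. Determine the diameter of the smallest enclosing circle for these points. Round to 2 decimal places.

6.04

The smallest circle enclosing two points has them as diameter endpoints.
Centre = midpoint = (-1.75, -2.75); r² = |(-3, 0)−(-0.5, -5.5)|²/4 = 36.5/4 = 9.125.
Diameter = 2r = 2√(9.125) ≈ 6.04.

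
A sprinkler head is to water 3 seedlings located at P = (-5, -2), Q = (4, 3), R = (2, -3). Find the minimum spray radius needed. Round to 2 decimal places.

5.15

Side lengths²: PQ² = 106, PR² = 50, QR² = 40.
Since PQ² = 106 ≥ 50 + 40 = 90, the angle opposite PQ is not acute, so the smallest enclosing circle has PQ as diameter.
Centre = midpoint of PQ = (-0.5, 0.5), r² = 106/4 = 26.5.
r = √(26.5) ≈ 5.15.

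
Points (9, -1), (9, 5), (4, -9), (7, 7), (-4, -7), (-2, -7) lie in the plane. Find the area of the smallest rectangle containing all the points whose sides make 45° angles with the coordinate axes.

162.5

In coordinates u = x + y, v = x − y the rectangle is axis-aligned; the map (x,y)→(u,v) scales areas by 2.
u-values: 8, 14, -5, 14, -11, -9; range = 14 − (-11) = 25.
v-values: 10, 4, 13, 0, 3, 5; range = 13 − 0 = 13.
Area = (25 × 13) / 2 = 162.5.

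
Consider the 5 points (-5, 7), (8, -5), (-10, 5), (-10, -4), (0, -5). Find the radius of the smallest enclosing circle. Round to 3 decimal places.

10.296

By Welzl's lemma the MEC is supported by two points (diametrically opposite) or three points (on a circumcircle).
The farthest pair is (8, -5)–(-10, 5) with squared distance 424. The circle on this segment as diameter has centre (-1, 0) and r² = 424/4 = 106.
Check (-5, 7): distance² to centre = 65 ≤ 106, so it lies inside.
All remaining points lie in this disk, and no smaller disk contains both endpoints, so this is the minimum enclosing circle.
r = √106 ≈ 10.296.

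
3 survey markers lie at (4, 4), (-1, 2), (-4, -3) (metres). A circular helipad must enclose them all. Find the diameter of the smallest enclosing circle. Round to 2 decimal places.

10.63

Call the three points A, B, C in the order given.
Side lengths²: AB² = 29, AC² = 113, BC² = 34.
Since AC² = 113 ≥ 34 + 29 = 63, the angle opposite AC is not acute, so the smallest enclosing circle has AC as diameter.
Centre = midpoint of AC = (0, 0.5), r² = 113/4 = 28.25.
Diameter = 2r = 2√(28.25) ≈ 10.63.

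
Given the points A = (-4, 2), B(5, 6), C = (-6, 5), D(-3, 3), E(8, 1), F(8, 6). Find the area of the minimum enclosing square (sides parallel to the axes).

196

The bounding box has width 14 and height 5.
An axis-aligned square enclosing the set must have side ≥ max(width, height).
So the minimum side is max(14, 5) = 14.
Area = 14² = 196.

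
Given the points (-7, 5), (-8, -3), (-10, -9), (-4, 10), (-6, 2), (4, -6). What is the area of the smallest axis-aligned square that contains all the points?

The bounding box has width 14 and height 19.
An axis-aligned square enclosing the set must have side ≥ max(width, height).
So the minimum side is max(14, 19) = 19.
Area = 19² = 361.

361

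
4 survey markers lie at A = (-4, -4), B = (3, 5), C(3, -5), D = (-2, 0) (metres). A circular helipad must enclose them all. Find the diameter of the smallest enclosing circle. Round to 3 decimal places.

By Welzl's lemma the MEC is supported by two points (diametrically opposite) or three points (on a circumcircle).
The minimum enclosing circle is determined by three boundary points: A, B, C.
Their circumcentre is (1/7, 0) with r² = 1625/49.
The farthest remaining point D is at distance² 225/49 ≤ 1625/49.
Diameter = 2r = 2√(1625/49) ≈ 11.518.

11.518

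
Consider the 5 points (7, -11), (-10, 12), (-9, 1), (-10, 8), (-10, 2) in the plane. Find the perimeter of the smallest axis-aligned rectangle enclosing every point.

80

Width = max x − min x = 7 − (-10) = 17.
Height = max y − min y = 12 − (-11) = 23.
Perimeter = 2(17 + 23) = 80.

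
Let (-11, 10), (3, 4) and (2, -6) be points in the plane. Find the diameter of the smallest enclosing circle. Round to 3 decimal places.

20.616

Call the three points A, B, C in the order given.
Side lengths²: AB² = 232, AC² = 425, BC² = 101.
Since AC² = 425 ≥ 232 + 101 = 333, the angle opposite AC is not acute, so the smallest enclosing circle has AC as diameter.
Centre = midpoint of AC = (-4.5, 2), r² = 425/4 = 106.25.
Diameter = 2r = 2√(106.25) ≈ 20.616.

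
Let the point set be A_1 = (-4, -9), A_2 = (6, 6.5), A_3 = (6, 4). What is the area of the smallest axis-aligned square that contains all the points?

The bounding box has width 10 and height 15.5.
An axis-aligned square enclosing the set must have side ≥ max(width, height).
So the minimum side is max(10, 15.5) = 15.5.
Area = 15.5² = 240.25.

240.25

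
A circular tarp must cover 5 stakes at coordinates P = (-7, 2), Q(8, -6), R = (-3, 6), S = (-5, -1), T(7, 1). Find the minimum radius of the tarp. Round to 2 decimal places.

A smallest enclosing disk is always determined by at most three of the input points on its boundary.
The minimum enclosing circle is determined by three boundary points: P, Q, R.
Their circumcentre is (31/46, -77/46) with r² = 76585/1058.
The farthest remaining point T is at distance² 49905/1058 ≤ 76585/1058.
r = √(76585/1058) ≈ 8.51.

8.51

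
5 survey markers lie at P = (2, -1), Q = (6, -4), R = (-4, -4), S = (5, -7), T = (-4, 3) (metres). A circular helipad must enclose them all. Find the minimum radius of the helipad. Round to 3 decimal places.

By Welzl's lemma the MEC is supported by two points (diametrically opposite) or three points (on a circumcircle).
The farthest pair is S–T with squared distance 181. The circle on this segment as diameter has centre (0.5, -2) and r² = 181/4 = 45.25.
Check P: distance² to centre = 3.25 ≤ 45.25, so it lies inside.
All remaining points lie in this disk, and no smaller disk contains both endpoints, so this is the minimum enclosing circle.
r = √(45.25) ≈ 6.727.

6.727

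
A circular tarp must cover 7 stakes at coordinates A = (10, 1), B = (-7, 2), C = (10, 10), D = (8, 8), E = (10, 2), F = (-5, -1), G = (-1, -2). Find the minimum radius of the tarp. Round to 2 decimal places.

9.41

The minimum enclosing circle is determined by three boundary points: A, B, C.
Their circumcentre is (59/34, 5.5) with r² = 51185/578.
The farthest remaining point F is at distance² 50641/578 ≤ 51185/578.
r = √(51185/578) ≈ 9.41.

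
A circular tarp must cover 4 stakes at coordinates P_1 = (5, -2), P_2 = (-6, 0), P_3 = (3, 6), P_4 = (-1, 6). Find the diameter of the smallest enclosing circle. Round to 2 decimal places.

By Welzl's lemma the MEC is supported by two points (diametrically opposite) or three points (on a circumcircle).
The minimum enclosing circle is determined by three boundary points: P_1, P_2, P_3.
Their circumcentre is (-1/7, 27/28) with r² = 27625/784.
The farthest remaining point P_4 is at distance² 20457/784 ≤ 27625/784.
Diameter = 2r = 2√(27625/784) ≈ 11.87.

11.87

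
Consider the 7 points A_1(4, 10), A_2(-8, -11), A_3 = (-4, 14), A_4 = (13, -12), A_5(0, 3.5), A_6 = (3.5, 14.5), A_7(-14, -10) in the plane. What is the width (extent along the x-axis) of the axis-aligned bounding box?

max x = 13, min x = -14, so width = 27.

27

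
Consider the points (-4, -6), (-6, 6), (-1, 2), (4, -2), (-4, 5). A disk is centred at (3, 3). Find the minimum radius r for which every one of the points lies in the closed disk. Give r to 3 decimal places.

The required radius is the distance from (3, 3) to the farthest point.
Squared distances: 130, 90, 17, 26, 53.
Maximum is 130, attained at (-4, -6).
r = √130 ≈ 11.402.

11.402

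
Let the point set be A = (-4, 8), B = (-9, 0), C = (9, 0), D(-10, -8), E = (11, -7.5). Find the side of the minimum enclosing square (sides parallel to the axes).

21

The bounding box has width 21 and height 16.
An axis-aligned square enclosing the set must have side ≥ max(width, height).
So the minimum side is max(21, 16) = 21.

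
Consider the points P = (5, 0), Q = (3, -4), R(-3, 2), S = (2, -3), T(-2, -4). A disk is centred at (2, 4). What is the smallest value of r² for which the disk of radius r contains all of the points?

The required radius is the distance from (2, 4) to the farthest point.
Squared distances: 25, 65, 29, 49, 80.
Maximum is 80, attained at T.

80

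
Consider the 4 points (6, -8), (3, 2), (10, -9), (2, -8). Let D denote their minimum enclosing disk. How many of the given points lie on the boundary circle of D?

The farthest pair is (3, 2)–(10, -9) with squared distance 170. The circle on this segment as diameter has centre (6.5, -3.5) and r² = 170/4 = 42.5.
Check (6, -8): distance² to centre = 20.5 ≤ 42.5, so it lies inside.
All remaining points lie in this disk, and no smaller disk contains both endpoints, so this is the minimum enclosing circle.
The points at distance exactly r from the centre are (3, 2), (10, -9) — 2 points.

2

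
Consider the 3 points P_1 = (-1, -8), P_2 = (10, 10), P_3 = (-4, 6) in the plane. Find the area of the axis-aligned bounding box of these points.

x ranges over [-4, 10], width 14.
y ranges over [-8, 10], height 18.
Area = 14 × 18 = 252.

252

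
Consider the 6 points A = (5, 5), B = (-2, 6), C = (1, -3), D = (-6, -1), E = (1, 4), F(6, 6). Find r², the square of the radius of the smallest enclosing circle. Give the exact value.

The farthest pair is D–F with squared distance 193. The circle on this segment as diameter has centre (0, 2.5) and r² = 193/4 = 48.25.
Check A: distance² to centre = 31.25 ≤ 48.25, so it lies inside.
All remaining points lie in this disk, and no smaller disk contains both endpoints, so this is the minimum enclosing circle.

48.25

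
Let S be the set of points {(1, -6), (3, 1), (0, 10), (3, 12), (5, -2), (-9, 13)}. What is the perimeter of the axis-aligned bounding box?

Width = max x − min x = 5 − (-9) = 14.
Height = max y − min y = 13 − (-6) = 19.
Perimeter = 2(14 + 19) = 66.

66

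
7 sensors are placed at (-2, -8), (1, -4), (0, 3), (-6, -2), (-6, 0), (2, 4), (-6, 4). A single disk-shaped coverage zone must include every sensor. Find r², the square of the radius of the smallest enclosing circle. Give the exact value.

The minimum enclosing circle of a finite set is fixed by two of the points (as a diameter) or three (as a circumcircle).
The minimum enclosing circle is determined by three boundary points: (-2, -8), (2, 4), (-6, 4).
Their circumcentre is (-2, -4/3) with r² = 400/9.
The farthest remaining point (0, 3) is at distance² 205/9 ≤ 400/9.

400/9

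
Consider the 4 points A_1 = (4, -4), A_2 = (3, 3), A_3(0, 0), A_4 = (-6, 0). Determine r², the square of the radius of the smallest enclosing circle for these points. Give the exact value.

3625/121

The minimum enclosing circle of a finite set is fixed by two of the points (as a diameter) or three (as a circumcircle).
The minimum enclosing circle is determined by three boundary points: A_1, A_2, A_4.
Their circumcentre is (-7/11, -12/11) with r² = 3625/121.
The farthest remaining point A_3 is at distance² 193/121 ≤ 3625/121.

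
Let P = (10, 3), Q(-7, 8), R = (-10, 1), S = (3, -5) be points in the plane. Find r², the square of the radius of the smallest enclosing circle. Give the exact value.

The farthest pair is P–R with squared distance 404. The circle on this segment as diameter has centre (0, 2) and r² = 404/4 = 101.
Check Q: distance² to centre = 85 ≤ 101, so it lies inside.
All remaining points lie in this disk, and no smaller disk contains both endpoints, so this is the minimum enclosing circle.

101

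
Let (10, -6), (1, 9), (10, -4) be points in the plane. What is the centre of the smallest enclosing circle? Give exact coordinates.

(5.5, 1.5)

Call the three points A, B, C in the order given.
Side lengths²: AB² = 306, AC² = 4, BC² = 250.
Since AB² = 306 ≥ 250 + 4 = 254, the angle opposite AB is not acute, so the smallest enclosing circle has AB as diameter.
Centre = midpoint of AB = (5.5, 1.5), r² = 306/4 = 76.5.
Centre = (5.5, 1.5).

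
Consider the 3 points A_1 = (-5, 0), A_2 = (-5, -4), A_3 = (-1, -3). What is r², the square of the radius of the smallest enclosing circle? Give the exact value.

6.640625

Side lengths²: A_1A_2² = 16, A_1A_3² = 25, A_2A_3² = 17.
Since A_1A_3² = 25 < 17 + 16 = 33, the triangle is acute, so the smallest enclosing circle is the circumcircle.
Circumcentre = (-3.375, -2), r² = 6.640625.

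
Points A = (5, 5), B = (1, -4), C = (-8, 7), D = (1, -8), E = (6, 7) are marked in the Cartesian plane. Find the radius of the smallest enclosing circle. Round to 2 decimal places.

The minimum enclosing circle is determined by three boundary points: C, D, E.
Their circumcentre is (-1, 1) with r² = 85.
The farthest remaining point A is at distance² 52 ≤ 85.
r = √85 ≈ 9.22.

9.22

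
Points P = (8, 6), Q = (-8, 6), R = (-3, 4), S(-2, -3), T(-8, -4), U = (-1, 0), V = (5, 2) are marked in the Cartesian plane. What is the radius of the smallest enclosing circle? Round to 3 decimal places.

The minimum enclosing circle of a finite set is fixed by two of the points (as a diameter) or three (as a circumcircle).
The farthest pair is P–T with squared distance 356. The circle on this segment as diameter has centre (0, 1) and r² = 356/4 = 89.
Check Q: distance² to centre = 89 ≤ 89, so it lies inside.
All remaining points lie in this disk, and no smaller disk contains both endpoints, so this is the minimum enclosing circle.
r = √89 ≈ 9.434.

9.434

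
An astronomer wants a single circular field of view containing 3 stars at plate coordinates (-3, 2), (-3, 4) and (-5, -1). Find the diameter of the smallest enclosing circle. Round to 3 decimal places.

5.385

Call the three points A, B, C in the order given.
Side lengths²: AB² = 4, AC² = 13, BC² = 29.
Since BC² = 29 ≥ 13 + 4 = 17, the angle opposite BC is not acute, so the smallest enclosing circle has BC as diameter.
Centre = midpoint of BC = (-4, 1.5), r² = 29/4 = 7.25.
Diameter = 2r = 2√(7.25) ≈ 5.385.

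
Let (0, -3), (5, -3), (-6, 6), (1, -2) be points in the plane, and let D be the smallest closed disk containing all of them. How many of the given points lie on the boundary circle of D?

The farthest pair is (5, -3)–(-6, 6) with squared distance 202. The circle on this segment as diameter has centre (-0.5, 1.5) and r² = 202/4 = 50.5.
Check (0, -3): distance² to centre = 20.5 ≤ 50.5, so it lies inside.
All remaining points lie in this disk, and no smaller disk contains both endpoints, so this is the minimum enclosing circle.
The points at distance exactly r from the centre are (5, -3), (-6, 6) — 2 points.

2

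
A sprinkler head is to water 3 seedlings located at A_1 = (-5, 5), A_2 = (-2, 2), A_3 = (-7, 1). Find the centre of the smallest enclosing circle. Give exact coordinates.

Side lengths²: A_1A_2² = 18, A_1A_3² = 20, A_2A_3² = 26.
Since A_2A_3² = 26 < 20 + 18 = 38, the triangle is acute, so the smallest enclosing circle is the circumcircle.
Circumcentre = (-14/3, 7/3), r² = 65/9.
Centre = (-14/3, 7/3).

(-14/3, 7/3)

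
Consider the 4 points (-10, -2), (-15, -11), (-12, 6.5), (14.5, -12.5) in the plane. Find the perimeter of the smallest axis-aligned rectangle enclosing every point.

Width = max x − min x = 14.5 − (-15) = 29.5.
Height = max y − min y = 6.5 − (-12.5) = 19.
Perimeter = 2(29.5 + 19) = 97.

97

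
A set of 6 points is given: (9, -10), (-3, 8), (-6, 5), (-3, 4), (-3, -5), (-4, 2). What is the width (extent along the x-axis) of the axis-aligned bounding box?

15

max x = 9, min x = -6, so width = 15.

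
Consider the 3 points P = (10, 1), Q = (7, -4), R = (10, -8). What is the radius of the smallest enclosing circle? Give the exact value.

Side lengths²: PQ² = 34, PR² = 81, QR² = 25.
Since PR² = 81 ≥ 34 + 25 = 59, the angle opposite PR is not acute, so the smallest enclosing circle has PR as diameter.
Centre = midpoint of PR = (10, -3.5), r² = 81/4 = 20.25.
r = √(20.25) = 4.5.

4.5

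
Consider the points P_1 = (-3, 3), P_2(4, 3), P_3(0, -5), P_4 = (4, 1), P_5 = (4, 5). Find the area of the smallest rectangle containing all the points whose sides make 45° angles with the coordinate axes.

In coordinates u = x + y, v = x − y the rectangle is axis-aligned; the map (x,y)→(u,v) scales areas by 2.
u-values: 0, 7, -5, 5, 9; range = 9 − (-5) = 14.
v-values: -6, 1, 5, 3, -1; range = 5 − (-6) = 11.
Area = (14 × 11) / 2 = 77.

77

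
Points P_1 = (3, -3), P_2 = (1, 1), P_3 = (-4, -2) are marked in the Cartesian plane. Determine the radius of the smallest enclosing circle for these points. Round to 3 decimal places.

Side lengths²: P_1P_2² = 20, P_1P_3² = 50, P_2P_3² = 34.
Since P_1P_3² = 50 < 34 + 20 = 54, the triangle is acute, so the smallest enclosing circle is the circumcircle.
Circumcentre = (-6/13, -29/13), r² = 2125/169.
r = √(2125/169) ≈ 3.546.

3.546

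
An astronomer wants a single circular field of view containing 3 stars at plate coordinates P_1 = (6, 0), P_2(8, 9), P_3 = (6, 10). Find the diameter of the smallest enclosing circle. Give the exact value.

10

Side lengths²: P_1P_2² = 85, P_1P_3² = 100, P_2P_3² = 5.
Since P_1P_3² = 100 ≥ 85 + 5 = 90, the angle opposite P_1P_3 is not acute, so the smallest enclosing circle has P_1P_3 as diameter.
Centre = midpoint of P_1P_3 = (6, 5), r² = 100/4 = 25.
Diameter = 2r = 2√25 = 10.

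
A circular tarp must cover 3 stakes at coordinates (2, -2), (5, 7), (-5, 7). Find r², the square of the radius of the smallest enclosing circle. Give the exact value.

Call the three points A, B, C in the order given.
Side lengths²: AB² = 90, AC² = 130, BC² = 100.
Since AC² = 130 < 100 + 90 = 190, the triangle is acute, so the smallest enclosing circle is the circumcircle.
Circumcentre = (0, 11/3), r² = 325/9.

325/9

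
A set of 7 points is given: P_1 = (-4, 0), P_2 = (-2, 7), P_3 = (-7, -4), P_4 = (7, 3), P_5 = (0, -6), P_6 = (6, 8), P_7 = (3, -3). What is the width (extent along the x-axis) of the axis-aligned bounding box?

max x = 7, min x = -7, so width = 14.

14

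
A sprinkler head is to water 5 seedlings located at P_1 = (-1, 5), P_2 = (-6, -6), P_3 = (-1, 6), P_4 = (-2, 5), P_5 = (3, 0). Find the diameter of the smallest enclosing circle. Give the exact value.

A smallest enclosing disk is always determined by at most three of the input points on its boundary.
The farthest pair is P_2–P_3 with squared distance 169. The circle on this segment as diameter has centre (-3.5, 0) and r² = 169/4 = 42.25.
Check P_1: distance² to centre = 31.25 ≤ 42.25, so it lies inside.
All remaining points lie in this disk, and no smaller disk contains both endpoints, so this is the minimum enclosing circle.
Diameter = 2r = 2√(42.25) = 13.

13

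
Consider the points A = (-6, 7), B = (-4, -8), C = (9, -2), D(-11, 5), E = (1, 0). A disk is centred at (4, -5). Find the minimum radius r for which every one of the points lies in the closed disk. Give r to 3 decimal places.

18.028

The required radius is the distance from (4, -5) to the farthest point.
Squared distances: 244, 73, 34, 325, 34.
Maximum is 325, attained at D.
r = √325 ≈ 18.028.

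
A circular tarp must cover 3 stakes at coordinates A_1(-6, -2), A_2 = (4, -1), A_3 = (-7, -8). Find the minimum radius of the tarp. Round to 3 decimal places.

6.519

Side lengths²: A_1A_2² = 101, A_1A_3² = 37, A_2A_3² = 170.
Since A_2A_3² = 170 ≥ 101 + 37 = 138, the angle opposite A_2A_3 is not acute, so the smallest enclosing circle has A_2A_3 as diameter.
Centre = midpoint of A_2A_3 = (-1.5, -4.5), r² = 170/4 = 42.5.
r = √(42.5) ≈ 6.519.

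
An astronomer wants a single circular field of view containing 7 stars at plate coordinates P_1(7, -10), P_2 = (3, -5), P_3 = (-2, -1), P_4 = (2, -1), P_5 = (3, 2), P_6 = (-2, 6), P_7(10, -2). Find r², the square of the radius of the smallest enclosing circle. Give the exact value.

84.25

The minimum enclosing circle of a finite set is fixed by two of the points (as a diameter) or three (as a circumcircle).
The farthest pair is P_1–P_6 with squared distance 337. The circle on this segment as diameter has centre (2.5, -2) and r² = 337/4 = 84.25.
Check P_2: distance² to centre = 9.25 ≤ 84.25, so it lies inside.
All remaining points lie in this disk, and no smaller disk contains both endpoints, so this is the minimum enclosing circle.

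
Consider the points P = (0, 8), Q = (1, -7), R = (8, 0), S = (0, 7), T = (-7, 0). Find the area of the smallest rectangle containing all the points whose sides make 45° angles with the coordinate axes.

In coordinates u = x + y, v = x − y the rectangle is axis-aligned; the map (x,y)→(u,v) scales areas by 2.
u-values: 8, -6, 8, 7, -7; range = 8 − (-7) = 15.
v-values: -8, 8, 8, -7, -7; range = 8 − (-8) = 16.
Area = (15 × 16) / 2 = 120.

120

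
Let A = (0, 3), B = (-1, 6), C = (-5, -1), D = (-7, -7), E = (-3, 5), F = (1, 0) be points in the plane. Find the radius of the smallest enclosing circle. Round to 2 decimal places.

7.16

The farthest pair is B–D with squared distance 205. The circle on this segment as diameter has centre (-4, -0.5) and r² = 205/4 = 51.25.
Check A: distance² to centre = 28.25 ≤ 51.25, so it lies inside.
All remaining points lie in this disk, and no smaller disk contains both endpoints, so this is the minimum enclosing circle.
r = √(51.25) ≈ 7.16.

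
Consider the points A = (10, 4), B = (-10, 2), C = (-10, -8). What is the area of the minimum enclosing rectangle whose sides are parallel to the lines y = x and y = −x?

288

In coordinates u = x + y, v = x − y the rectangle is axis-aligned; the map (x,y)→(u,v) scales areas by 2.
u-values: 14, -8, -18; range = 14 − (-18) = 32.
v-values: 6, -12, -2; range = 6 − (-12) = 18.
Area = (32 × 18) / 2 = 288.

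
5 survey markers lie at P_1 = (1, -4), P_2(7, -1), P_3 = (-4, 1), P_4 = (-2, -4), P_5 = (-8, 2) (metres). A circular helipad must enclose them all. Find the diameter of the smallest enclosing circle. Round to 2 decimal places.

15.30

By Welzl's lemma the MEC is supported by two points (diametrically opposite) or three points (on a circumcircle).
The farthest pair is P_2–P_5 with squared distance 234. The circle on this segment as diameter has centre (-0.5, 0.5) and r² = 234/4 = 58.5.
Check P_1: distance² to centre = 22.5 ≤ 58.5, so it lies inside.
All remaining points lie in this disk, and no smaller disk contains both endpoints, so this is the minimum enclosing circle.
Diameter = 2r = 2√(58.5) ≈ 15.30.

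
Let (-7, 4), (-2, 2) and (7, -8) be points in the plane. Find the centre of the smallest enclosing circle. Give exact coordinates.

(0, -2)

Call the three points A, B, C in the order given.
Side lengths²: AB² = 29, AC² = 340, BC² = 181.
Since AC² = 340 ≥ 181 + 29 = 210, the angle opposite AC is not acute, so the smallest enclosing circle has AC as diameter.
Centre = midpoint of AC = (0, -2), r² = 340/4 = 85.
Centre = (0, -2).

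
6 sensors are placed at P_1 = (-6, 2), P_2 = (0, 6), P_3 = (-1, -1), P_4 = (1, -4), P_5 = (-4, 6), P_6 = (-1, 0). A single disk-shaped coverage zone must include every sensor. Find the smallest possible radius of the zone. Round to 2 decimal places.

A smallest enclosing disk is always determined by at most three of the input points on its boundary.
The farthest pair is P_4–P_5 with squared distance 125. The circle on this segment as diameter has centre (-1.5, 1) and r² = 125/4 = 31.25.
Check P_1: distance² to centre = 21.25 ≤ 31.25, so it lies inside.
All remaining points lie in this disk, and no smaller disk contains both endpoints, so this is the minimum enclosing circle.
r = √(31.25) ≈ 5.59.

5.59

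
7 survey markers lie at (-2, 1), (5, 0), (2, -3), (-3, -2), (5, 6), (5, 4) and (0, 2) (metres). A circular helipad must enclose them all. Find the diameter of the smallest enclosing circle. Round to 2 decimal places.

11.31

The minimum enclosing circle of a finite set is fixed by two of the points (as a diameter) or three (as a circumcircle).
The farthest pair is (-3, -2)–(5, 6) with squared distance 128. The circle on this segment as diameter has centre (1, 2) and r² = 128/4 = 32.
Check (-2, 1): distance² to centre = 10 ≤ 32, so it lies inside.
All remaining points lie in this disk, and no smaller disk contains both endpoints, so this is the minimum enclosing circle.
Diameter = 2r = 2√32 ≈ 11.31.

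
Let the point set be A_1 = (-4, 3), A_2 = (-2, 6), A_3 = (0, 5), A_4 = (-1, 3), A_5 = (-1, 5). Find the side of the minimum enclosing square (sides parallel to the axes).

The bounding box has width 4 and height 3.
An axis-aligned square enclosing the set must have side ≥ max(width, height).
So the minimum side is max(4, 3) = 4.

4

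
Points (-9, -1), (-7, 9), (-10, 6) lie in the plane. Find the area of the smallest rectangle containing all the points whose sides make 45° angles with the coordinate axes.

48

In coordinates u = x + y, v = x − y the rectangle is axis-aligned; the map (x,y)→(u,v) scales areas by 2.
u-values: -10, 2, -4; range = 2 − (-10) = 12.
v-values: -8, -16, -16; range = -8 − (-16) = 8.
Area = (12 × 8) / 2 = 48.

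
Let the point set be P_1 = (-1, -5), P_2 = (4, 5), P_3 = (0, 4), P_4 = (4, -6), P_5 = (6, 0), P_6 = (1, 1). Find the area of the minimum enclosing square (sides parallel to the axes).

The bounding box has width 7 and height 11.
An axis-aligned square enclosing the set must have side ≥ max(width, height).
So the minimum side is max(7, 11) = 11.
Area = 11² = 121.

121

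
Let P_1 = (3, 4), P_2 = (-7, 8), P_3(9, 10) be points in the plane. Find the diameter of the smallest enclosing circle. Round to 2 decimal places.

Side lengths²: P_1P_2² = 116, P_1P_3² = 72, P_2P_3² = 260.
Since P_2P_3² = 260 ≥ 116 + 72 = 188, the angle opposite P_2P_3 is not acute, so the smallest enclosing circle has P_2P_3 as diameter.
Centre = midpoint of P_2P_3 = (1, 9), r² = 260/4 = 65.
Diameter = 2r = 2√65 ≈ 16.12.

16.12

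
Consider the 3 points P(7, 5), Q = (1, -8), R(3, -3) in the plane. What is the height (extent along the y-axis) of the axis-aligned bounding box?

max y = 5, min y = -8, so height = 13.

13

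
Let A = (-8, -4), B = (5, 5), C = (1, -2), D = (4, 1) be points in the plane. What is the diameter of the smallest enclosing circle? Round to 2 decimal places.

15.81

By Welzl's lemma the MEC is supported by two points (diametrically opposite) or three points (on a circumcircle).
The farthest pair is A–B with squared distance 250. The circle on this segment as diameter has centre (-1.5, 0.5) and r² = 250/4 = 62.5.
Check C: distance² to centre = 12.5 ≤ 62.5, so it lies inside.
All remaining points lie in this disk, and no smaller disk contains both endpoints, so this is the minimum enclosing circle.
Diameter = 2r = 2√(62.5) ≈ 15.81.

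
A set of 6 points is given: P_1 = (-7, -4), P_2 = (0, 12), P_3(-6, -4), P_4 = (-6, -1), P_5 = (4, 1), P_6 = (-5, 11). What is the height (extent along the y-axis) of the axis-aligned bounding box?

16

max y = 12, min y = -4, so height = 16.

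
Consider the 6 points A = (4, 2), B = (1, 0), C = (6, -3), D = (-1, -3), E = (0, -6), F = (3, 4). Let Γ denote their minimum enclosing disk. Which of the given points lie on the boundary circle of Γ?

A smallest enclosing disk is always determined by at most three of the input points on its boundary.
The farthest pair is E–F with squared distance 109. The circle on this segment as diameter has centre (1.5, -1) and r² = 109/4 = 27.25.
Check A: distance² to centre = 15.25 ≤ 27.25, so it lies inside.
All remaining points lie in this disk, and no smaller disk contains both endpoints, so this is the minimum enclosing circle.
The points at distance exactly r from the centre are E, F — 2 points.

E, F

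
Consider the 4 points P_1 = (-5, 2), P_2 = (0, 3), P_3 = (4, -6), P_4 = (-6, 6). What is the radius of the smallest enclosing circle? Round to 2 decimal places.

7.81

The farthest pair is P_3–P_4 with squared distance 244. The circle on this segment as diameter has centre (-1, 0) and r² = 244/4 = 61.
Check P_1: distance² to centre = 20 ≤ 61, so it lies inside.
All remaining points lie in this disk, and no smaller disk contains both endpoints, so this is the minimum enclosing circle.
r = √61 ≈ 7.81.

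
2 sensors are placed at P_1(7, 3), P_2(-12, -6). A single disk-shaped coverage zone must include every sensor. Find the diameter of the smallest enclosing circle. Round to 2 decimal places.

21.02

The smallest circle enclosing two points has them as diameter endpoints.
Centre = midpoint = (-2.5, -1.5); r² = |P_1P_2|²/4 = 442/4 = 110.5.
Diameter = 2r = 2√(110.5) ≈ 21.02.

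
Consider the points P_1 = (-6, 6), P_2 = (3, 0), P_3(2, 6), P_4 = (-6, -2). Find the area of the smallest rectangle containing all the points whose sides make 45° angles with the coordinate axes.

120

In coordinates u = x + y, v = x − y the rectangle is axis-aligned; the map (x,y)→(u,v) scales areas by 2.
u-values: 0, 3, 8, -8; range = 8 − (-8) = 16.
v-values: -12, 3, -4, -4; range = 3 − (-12) = 15.
Area = (16 × 15) / 2 = 120.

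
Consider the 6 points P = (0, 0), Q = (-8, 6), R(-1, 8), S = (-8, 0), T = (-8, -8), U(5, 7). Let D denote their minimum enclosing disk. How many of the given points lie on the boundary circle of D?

2

A smallest enclosing disk is always determined by at most three of the input points on its boundary.
The farthest pair is T–U with squared distance 394. The circle on this segment as diameter has centre (-1.5, -0.5) and r² = 394/4 = 98.5.
Check P: distance² to centre = 2.5 ≤ 98.5, so it lies inside.
All remaining points lie in this disk, and no smaller disk contains both endpoints, so this is the minimum enclosing circle.
The points at distance exactly r from the centre are T, U — 2 points.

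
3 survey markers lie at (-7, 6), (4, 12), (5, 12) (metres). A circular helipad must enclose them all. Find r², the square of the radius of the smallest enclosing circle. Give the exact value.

45

Call the three points A, B, C in the order given.
Side lengths²: AB² = 157, AC² = 180, BC² = 1.
Since AC² = 180 ≥ 157 + 1 = 158, the angle opposite AC is not acute, so the smallest enclosing circle has AC as diameter.
Centre = midpoint of AC = (-1, 9), r² = 180/4 = 45.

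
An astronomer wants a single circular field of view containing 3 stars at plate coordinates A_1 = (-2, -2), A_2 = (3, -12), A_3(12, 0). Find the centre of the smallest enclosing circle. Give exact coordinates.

Side lengths²: A_1A_2² = 125, A_1A_3² = 200, A_2A_3² = 225.
Since A_2A_3² = 225 < 200 + 125 = 325, the triangle is acute, so the smallest enclosing circle is the circumcircle.
Circumcentre = (5.5, -4.5), r² = 62.5.
Centre = (5.5, -4.5).

(5.5, -4.5)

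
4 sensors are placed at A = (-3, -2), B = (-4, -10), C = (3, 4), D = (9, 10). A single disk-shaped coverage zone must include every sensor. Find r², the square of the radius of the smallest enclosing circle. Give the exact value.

142.25

A smallest enclosing disk is always determined by at most three of the input points on its boundary.
The farthest pair is B–D with squared distance 569. The circle on this segment as diameter has centre (2.5, 0) and r² = 569/4 = 142.25.
Check A: distance² to centre = 34.25 ≤ 142.25, so it lies inside.
All remaining points lie in this disk, and no smaller disk contains both endpoints, so this is the minimum enclosing circle.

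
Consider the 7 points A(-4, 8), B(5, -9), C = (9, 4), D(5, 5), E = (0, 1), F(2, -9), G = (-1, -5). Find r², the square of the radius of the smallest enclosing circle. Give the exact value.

The minimum enclosing circle of a finite set is fixed by two of the points (as a diameter) or three (as a circumcircle).
The farthest pair is A–B with squared distance 370. The circle on this segment as diameter has centre (0.5, -0.5) and r² = 370/4 = 92.5.
Check C: distance² to centre = 92.5 ≤ 92.5, so it lies inside.
All remaining points lie in this disk, and no smaller disk contains both endpoints, so this is the minimum enclosing circle.

92.5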